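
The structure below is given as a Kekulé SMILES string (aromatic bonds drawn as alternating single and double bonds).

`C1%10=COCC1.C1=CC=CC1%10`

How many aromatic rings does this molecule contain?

0

The SMILES encodes a five-membered ring of four carbons and one oxygen, with one C=C double bond and two sp³ carbons; a five-membered carbon ring with two conjugated C=C double bonds and one sp³ carbon.
The 5-membered ring with one oxygen has two sp³ carbons, so it is not fully conjugated — not aromatic (2,3-dihydrofuran).
The 5-membered ring has one sp³ carbon, so it is not fully conjugated — not aromatic (cyclopentadiene).
None of the rings are aromatic. Total: 0.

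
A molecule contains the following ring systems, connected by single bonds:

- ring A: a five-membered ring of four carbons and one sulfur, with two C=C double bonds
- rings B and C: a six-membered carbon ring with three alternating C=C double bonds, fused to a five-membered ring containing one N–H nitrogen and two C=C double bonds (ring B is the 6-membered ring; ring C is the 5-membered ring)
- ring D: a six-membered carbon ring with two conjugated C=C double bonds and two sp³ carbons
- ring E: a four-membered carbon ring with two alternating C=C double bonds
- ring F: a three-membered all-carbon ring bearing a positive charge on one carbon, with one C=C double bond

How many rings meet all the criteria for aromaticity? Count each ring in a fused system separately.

4

Ring A has a continuous p-orbital overlap around the ring; 2 ring double bonds (4 π electrons) plus a heteroatom lone pair (2) give 6 π electrons. 6 = 4(1)+2, so ring A is aromatic (thiophene).
Rings B and C form a fused bicyclic system (with one N–H) with 9 sp² atoms and 10 π electrons from ring double bonds plus a heteroatom lone pair. 10 = 4(2)+2, so the system is aromatic and both rings count as aromatic (indole).
Ring D has two sp³ carbons, so it is not fully conjugated — not aromatic (1,3-cyclohexadiene).
Ring E has only sp² ring atoms; a planar conformation would have a fully conjugated π system of 4 electrons. But 4 = 4(1), which is 4n not 4n+2, so ring E is not aromatic (cyclobutadiene) — cyclobutadiene is antiaromatic and distorts to a rectangle.
Ring F is planar and fully conjugated; 1 ring double bond (2 π electrons) plus the carbocation's empty p orbital (0, but keeps the ring conjugated) give 2 π electrons. Since 2 = 4n+2 (n=0), ring F is aromatic (cyclopropenyl cation).
Aromatic: A, B, C, F. Total: 4.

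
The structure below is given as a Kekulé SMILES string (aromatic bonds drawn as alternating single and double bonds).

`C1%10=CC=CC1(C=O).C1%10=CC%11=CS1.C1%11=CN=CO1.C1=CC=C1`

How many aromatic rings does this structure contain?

The SMILES encodes a five-membered carbon ring with two conjugated C=C double bonds and one sp³ carbon; a five-membered ring of four carbons and one sulfur, with two C=C double bonds; a five-membered ring with an oxygen at position 1 and a nitrogen at position 3 (in a C=N bond), with two double bonds; a four-membered carbon ring with two alternating C=C double bonds.
The 5-membered ring has one sp³ carbon, so it is not fully conjugated — not aromatic (cyclopentadiene).
The 5-membered ring with one sulfur has a continuous p-orbital overlap around the ring; 2 ring double bonds (4 π electrons) plus a heteroatom lone pair (2) give 6 π electrons. Since 6 = 4n+2 (n=1), it is aromatic (thiophene).
The 5-membered ring with one oxygen and one =N– is planar and fully conjugated; 2 ring double bonds (4 π electrons) plus a heteroatom lone pair (2) give 6 π electrons. Since 6 = 4n+2 (n=1), it is aromatic (oxazole).
The 4-membered ring has only sp² ring atoms; a planar conformation would have a fully conjugated π system of 4 electrons. But 4 = 4(1), which is 4n not 4n+2, so it is not aromatic (cyclobutadiene) — cyclobutadiene is antiaromatic and distorts to a rectangle.
2 of the 4 rings are aromatic. Total: 2.

2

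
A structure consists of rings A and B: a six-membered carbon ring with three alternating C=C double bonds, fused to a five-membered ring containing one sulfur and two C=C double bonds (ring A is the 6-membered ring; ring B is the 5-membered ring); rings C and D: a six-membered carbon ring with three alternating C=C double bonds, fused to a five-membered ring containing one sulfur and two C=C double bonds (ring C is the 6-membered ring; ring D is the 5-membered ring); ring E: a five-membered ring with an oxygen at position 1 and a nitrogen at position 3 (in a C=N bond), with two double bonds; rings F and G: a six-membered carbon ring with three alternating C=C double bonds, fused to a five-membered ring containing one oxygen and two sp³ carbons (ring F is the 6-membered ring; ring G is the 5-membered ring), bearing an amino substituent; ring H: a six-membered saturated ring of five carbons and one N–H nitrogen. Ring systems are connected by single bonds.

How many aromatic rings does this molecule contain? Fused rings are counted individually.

Rings A and B form a fused bicyclic system (with one sulfur) with 9 sp² atoms and 10 π electrons from ring double bonds plus a heteroatom lone pair. 10 = 4(2)+2, so the system is aromatic and both rings count as aromatic (benzothiophene).
Rings C and D form a fused bicyclic system (with one sulfur) with 9 sp² atoms and 10 π electrons from ring double bonds plus a heteroatom lone pair. 10 = 4(2)+2, so the system is aromatic and both rings count as aromatic (benzothiophene).
Ring E is fully conjugated (every ring atom contributes a p orbital); 2 ring double bonds (4 π electrons) plus a heteroatom lone pair (2) give 6 π electrons. 6 = 4(1)+2, so ring E is aromatic (oxazole).
Ring F is planar and fully conjugated; 3 ring double bonds give 6 π electrons. Since 6 = 4n+2 (n=1), ring F is aromatic (benzene ring).
Ring G has two sp³ carbons, so it is not fully conjugated — not aromatic (oxolane ring).
Ring H has only sp³ atoms, so it is not fully conjugated — not aromatic (piperidine).
Aromatic: A, B, C, D, E, F. Total: 6.

6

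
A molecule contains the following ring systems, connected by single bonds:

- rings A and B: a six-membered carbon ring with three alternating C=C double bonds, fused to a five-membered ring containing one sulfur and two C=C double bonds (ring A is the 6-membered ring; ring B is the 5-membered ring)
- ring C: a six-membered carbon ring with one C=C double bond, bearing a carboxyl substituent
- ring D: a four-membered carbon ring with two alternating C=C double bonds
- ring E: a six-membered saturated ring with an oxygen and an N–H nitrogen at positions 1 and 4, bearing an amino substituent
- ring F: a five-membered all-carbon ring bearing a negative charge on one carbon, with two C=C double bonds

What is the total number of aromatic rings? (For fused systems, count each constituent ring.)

3

Rings A and B form a fused bicyclic system (with one sulfur) with 9 sp² atoms and 10 π electrons from ring double bonds plus a heteroatom lone pair. 10 = 4(2)+2, so the system is aromatic and both rings count as aromatic (benzothiophene).
Ring C has four sp³ carbons, so it is not fully conjugated — not aromatic (cyclohexene).
Ring D has only sp² ring atoms; a planar conformation would have a fully conjugated π system of 4 electrons. But 4 = 4(1), which is 4n not 4n+2, so ring D is not aromatic (cyclobutadiene) — cyclobutadiene is antiaromatic and distorts to a rectangle.
Ring E has only sp³ atoms, so it is not fully conjugated — not aromatic (morpholine).
Ring F is fully conjugated (every ring atom contributes a p orbital); 2 ring double bonds (4 π electrons) plus the carbanion lone pair (2) give 6 π electrons. 6 = 4(1)+2, so ring F is aromatic (cyclopentadienyl anion).
Aromatic: A, B, F. Total: 3.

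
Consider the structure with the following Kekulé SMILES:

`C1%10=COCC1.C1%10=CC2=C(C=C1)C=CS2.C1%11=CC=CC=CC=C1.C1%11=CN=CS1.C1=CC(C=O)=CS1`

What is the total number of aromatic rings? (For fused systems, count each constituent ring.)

4

The SMILES encodes a five-membered ring of four carbons and one oxygen, with one C=C double bond and two sp³ carbons; a six-membered carbon ring with three alternating C=C double bonds, fused to a five-membered ring containing one sulfur and two C=C double bonds; an eight-membered carbon ring with four alternating C=C double bonds; a five-membered ring with a sulfur at position 1 and a nitrogen at position 3 (in a C=N bond), with two double bonds; a five-membered ring of four carbons and one sulfur, with two C=C double bonds.
The 5-membered ring with one oxygen has two sp³ carbons, so it is not fully conjugated — not aromatic (2,3-dihydrofuran).
The fused 6/5-membered bicyclic (with one sulfur) is a single π system with 9 sp² atoms and 10 π electrons from ring double bonds plus a heteroatom lone pair. 10 = 4(2)+2, so the system is aromatic and both rings count as aromatic (benzothiophene).
The 8-membered ring has only sp² ring atoms; a planar conformation would have a fully conjugated π system of 8 electrons. But 8 = 4(2), which is 4n not 4n+2, so it is not aromatic (cyclooctatetraene) — cyclooctatetraene distorts into a non-planar tub to avoid antiaromaticity.
The 5-membered ring with one sulfur and one =N– is fully conjugated (every ring atom contributes a p orbital); 2 ring double bonds (4 π electrons) plus a heteroatom lone pair (2) give 6 π electrons. That satisfies 4n+2 with n=1, so it is aromatic (thiazole).
The 5-membered ring with one sulfur is planar and fully conjugated; 2 ring double bonds (4 π electrons) plus a heteroatom lone pair (2) give 6 π electrons. That satisfies 4n+2 with n=1, so it is aromatic (thiophene).
4 of the 6 rings are aromatic. Total: 4.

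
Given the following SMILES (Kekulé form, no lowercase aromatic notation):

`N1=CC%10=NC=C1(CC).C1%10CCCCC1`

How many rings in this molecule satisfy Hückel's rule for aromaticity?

1

The SMILES encodes a six-membered ring with nitrogens at positions 1 and 4 and three alternating double bonds; a six-membered saturated carbon ring.
The 6-membered ring with two nitrogens (1,4) is fully conjugated (every ring atom contributes a p orbital); 3 ring double bonds give 6 π electrons. 6 = 4(1)+2, so it is aromatic (pyrazine).
The 6-membered ring has only sp³ atoms, so it is not fully conjugated — not aromatic (cyclohexane).
1 of the 2 rings is aromatic. Total: 1.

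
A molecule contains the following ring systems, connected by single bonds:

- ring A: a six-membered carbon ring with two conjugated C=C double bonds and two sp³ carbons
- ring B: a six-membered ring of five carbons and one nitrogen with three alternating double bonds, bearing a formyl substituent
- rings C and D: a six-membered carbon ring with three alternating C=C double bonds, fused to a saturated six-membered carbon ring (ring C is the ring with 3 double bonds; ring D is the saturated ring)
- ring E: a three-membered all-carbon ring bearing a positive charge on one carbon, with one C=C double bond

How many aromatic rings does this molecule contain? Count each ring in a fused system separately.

3

Ring A has two sp³ carbons, so it is not fully conjugated — not aromatic (1,3-cyclohexadiene).
Ring B is fully conjugated (every ring atom contributes a p orbital); 3 ring double bonds give 6 π electrons. Since 6 = 4n+2 (n=1), ring B is aromatic (pyridine).
Ring C is fully conjugated (every ring atom contributes a p orbital); 3 ring double bonds give 6 π electrons. 6 = 4(1)+2, so ring C is aromatic (benzene ring).
Ring D has four sp³ carbons, so it is not fully conjugated — not aromatic (cyclohexane ring).
Ring E is planar and fully conjugated; 1 ring double bond (2 π electrons) plus the carbocation's empty p orbital (0, but keeps the ring conjugated) give 2 π electrons. 2 = 4(0)+2, so ring E is aromatic (cyclopropenyl cation).
Aromatic: B, C, E. Total: 3.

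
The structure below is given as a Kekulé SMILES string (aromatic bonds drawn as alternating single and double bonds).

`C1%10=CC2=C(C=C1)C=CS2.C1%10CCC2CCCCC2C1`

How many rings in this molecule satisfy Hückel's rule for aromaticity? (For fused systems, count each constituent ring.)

2

The SMILES encodes a six-membered carbon ring with three alternating C=C double bonds, fused to a five-membered ring containing one sulfur and two C=C double bonds; two fused six-membered saturated carbon rings.
The fused 6/5-membered bicyclic (with one sulfur) is a single π system with 9 sp² atoms and 10 π electrons from ring double bonds plus a heteroatom lone pair. 10 = 4(2)+2, so the system is aromatic and both rings count as aromatic (benzothiophene).
The 6-membered ring has only sp³ atoms, so it is not fully conjugated — not aromatic (cyclohexane ring).
The second 6-membered ring has only sp³ atoms, so it is not fully conjugated — not aromatic (cyclohexane ring).
2 of the 4 rings are aromatic. Total: 2.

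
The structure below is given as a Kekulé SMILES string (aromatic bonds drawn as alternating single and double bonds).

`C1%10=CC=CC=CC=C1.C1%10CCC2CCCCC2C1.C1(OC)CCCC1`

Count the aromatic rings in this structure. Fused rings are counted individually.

The SMILES encodes an eight-membered carbon ring with four alternating C=C double bonds; two fused six-membered saturated carbon rings; a five-membered saturated carbon ring.
The 8-membered ring has only sp² ring atoms; a planar conformation would have a fully conjugated π system of 8 electrons. But 8 = 4(2), which is 4n not 4n+2, so it is not aromatic (cyclooctatetraene) — cyclooctatetraene distorts into a non-planar tub to avoid antiaromaticity.
The 6-membered ring has only sp³ atoms, so it is not fully conjugated — not aromatic (cyclohexane ring).
The second 6-membered ring has only sp³ atoms, so it is not fully conjugated — not aromatic (cyclohexane ring).
The 5-membered ring has only sp³ atoms, so it is not fully conjugated — not aromatic (cyclopentane).
None of the rings are aromatic. Total: 0.

0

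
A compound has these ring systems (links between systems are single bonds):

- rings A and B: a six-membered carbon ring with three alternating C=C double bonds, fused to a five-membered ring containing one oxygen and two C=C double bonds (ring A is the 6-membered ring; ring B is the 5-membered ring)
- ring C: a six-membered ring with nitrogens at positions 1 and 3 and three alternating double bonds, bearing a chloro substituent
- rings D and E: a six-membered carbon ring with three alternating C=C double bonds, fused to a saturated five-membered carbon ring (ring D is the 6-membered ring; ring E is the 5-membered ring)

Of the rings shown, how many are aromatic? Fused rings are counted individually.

4

Rings A and B form a fused bicyclic system (with one oxygen) with 9 sp² atoms and 10 π electrons from ring double bonds plus a heteroatom lone pair. 10 = 4(2)+2, so the system is aromatic and both rings count as aromatic (benzofuran).
Ring C is fully conjugated (every ring atom contributes a p orbital); 3 ring double bonds give 6 π electrons. 6 = 4(1)+2, so ring C is aromatic (pyrimidine).
Ring D is fully conjugated (every ring atom contributes a p orbital); 3 ring double bonds give 6 π electrons. 6 = 4(1)+2, so ring D is aromatic (benzene ring).
Ring E has three sp³ carbons, so it is not fully conjugated — not aromatic (cyclopentane ring).
Aromatic: A, B, C, D. Total: 4.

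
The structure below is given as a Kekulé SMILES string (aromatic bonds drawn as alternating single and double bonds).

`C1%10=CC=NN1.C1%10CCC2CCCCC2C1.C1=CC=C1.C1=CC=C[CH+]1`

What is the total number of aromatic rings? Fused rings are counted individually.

1

The SMILES encodes a five-membered ring with two adjacent nitrogens (one bearing H, one in a double bond) and two double bonds; two fused six-membered saturated carbon rings; a four-membered carbon ring with two alternating C=C double bonds; a five-membered all-carbon ring bearing a positive charge on one carbon, with two C=C double bonds.
The 5-membered ring with two adjacent nitrogens (one N–H, one =N–) is fully conjugated (every ring atom contributes a p orbital); 2 ring double bonds (4 π electrons) plus a heteroatom lone pair (2) give 6 π electrons. Since 6 = 4n+2 (n=1), it is aromatic (pyrazole).
The 6-membered ring has only sp³ atoms, so it is not fully conjugated — not aromatic (cyclohexane ring).
The second 6-membered ring has only sp³ atoms, so it is not fully conjugated — not aromatic (cyclohexane ring).
The 4-membered ring has only sp² ring atoms; a planar conformation would have a fully conjugated π system of 4 electrons. But 4 = 4(1), which is 4n not 4n+2, so it is not aromatic (cyclobutadiene) — cyclobutadiene is antiaromatic and distorts to a rectangle.
The 5-membered ring has only sp² ring atoms; a planar conformation would have a fully conjugated π system of 4 electrons. But 4 = 4(1), which is 4n not 4n+2, so it is not aromatic (cyclopentadienyl cation).
1 of the 5 rings is aromatic. Total: 1.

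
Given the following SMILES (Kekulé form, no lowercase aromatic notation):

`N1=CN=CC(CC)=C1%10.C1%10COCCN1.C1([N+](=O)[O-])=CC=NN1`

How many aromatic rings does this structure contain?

2

The SMILES encodes a six-membered ring with nitrogens at positions 1 and 3 and three alternating double bonds; a six-membered saturated ring with an oxygen and an N–H nitrogen at positions 1 and 4; a five-membered ring with two adjacent nitrogens (one bearing H, one in a double bond) and two double bonds.
The 6-membered ring with two nitrogens (1,3) is fully conjugated (every ring atom contributes a p orbital); 3 ring double bonds give 6 π electrons. 6 = 4(1)+2, so it is aromatic (pyrimidine).
The 6-membered ring with one oxygen and one N–H (1,4) has only sp³ atoms, so it is not fully conjugated — not aromatic (morpholine).
The 5-membered ring with two adjacent nitrogens (one N–H, one =N–) is fully conjugated (every ring atom contributes a p orbital); 2 ring double bonds (4 π electrons) plus a heteroatom lone pair (2) give 6 π electrons. That satisfies 4n+2 with n=1, so it is aromatic (pyrazole).
2 of the 3 rings are aromatic. Total: 2.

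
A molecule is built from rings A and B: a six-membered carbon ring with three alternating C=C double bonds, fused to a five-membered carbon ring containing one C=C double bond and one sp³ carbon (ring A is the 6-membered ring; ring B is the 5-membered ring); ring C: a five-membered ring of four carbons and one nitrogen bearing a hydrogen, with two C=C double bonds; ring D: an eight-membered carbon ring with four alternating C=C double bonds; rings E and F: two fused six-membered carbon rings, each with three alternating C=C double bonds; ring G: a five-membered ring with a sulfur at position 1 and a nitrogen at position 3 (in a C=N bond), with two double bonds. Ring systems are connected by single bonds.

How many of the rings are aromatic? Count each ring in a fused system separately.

5

Ring A has a continuous p-orbital overlap around the ring; 3 ring double bonds give 6 π electrons. That satisfies 4n+2 with n=1, so ring A is aromatic (benzene ring).
Ring B has one sp³ carbon, so it is not fully conjugated — not aromatic (cyclopentene ring).
Ring C has a continuous p-orbital overlap around the ring; 2 ring double bonds (4 π electrons) plus a heteroatom lone pair (2) give 6 π electrons. Since 6 = 4n+2 (n=1), ring C is aromatic (pyrrole).
Ring D has only sp² ring atoms; a planar conformation would have a fully conjugated π system of 8 electrons. But 8 = 4(2), which is 4n not 4n+2, so ring D is not aromatic (cyclooctatetraene) — cyclooctatetraene distorts into a non-planar tub to avoid antiaromaticity.
Rings E and F form a fused bicyclic system with 10 sp² atoms and 10 π electrons from ring double bonds. 10 = 4(2)+2, so the system is aromatic and both rings count as aromatic (naphthalene).
Ring G is planar and fully conjugated; 2 ring double bonds (4 π electrons) plus a heteroatom lone pair (2) give 6 π electrons. 6 = 4(1)+2, so ring G is aromatic (thiazole).
Aromatic: A, C, E, F, G. Total: 5.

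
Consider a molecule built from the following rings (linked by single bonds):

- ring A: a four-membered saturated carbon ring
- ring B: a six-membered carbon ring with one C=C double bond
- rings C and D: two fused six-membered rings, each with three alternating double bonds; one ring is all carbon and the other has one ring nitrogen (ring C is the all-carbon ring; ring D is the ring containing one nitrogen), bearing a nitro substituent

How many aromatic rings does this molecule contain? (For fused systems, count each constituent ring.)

2

Ring A has only sp³ atoms, so it is not fully conjugated — not aromatic (cyclobutane).
Ring B has four sp³ carbons, so it is not fully conjugated — not aromatic (cyclohexene).
Rings C and D form a fused bicyclic system (with one nitrogen) with 10 sp² atoms and 10 π electrons from ring double bonds. 10 = 4(2)+2, so the system is aromatic and both rings count as aromatic (quinoline).
Aromatic: C, D. Total: 2.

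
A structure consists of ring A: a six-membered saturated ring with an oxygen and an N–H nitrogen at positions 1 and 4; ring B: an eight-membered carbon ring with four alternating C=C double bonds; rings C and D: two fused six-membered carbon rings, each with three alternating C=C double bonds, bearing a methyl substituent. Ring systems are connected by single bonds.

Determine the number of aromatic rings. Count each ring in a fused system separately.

2

Ring A has only sp³ atoms, so it is not fully conjugated — not aromatic (morpholine).
Ring B has only sp² ring atoms; a planar conformation would have a fully conjugated π system of 8 electrons. But 8 = 4(2), which is 4n not 4n+2, so ring B is not aromatic (cyclooctatetraene) — cyclooctatetraene distorts into a non-planar tub to avoid antiaromaticity.
Rings C and D form a fused bicyclic system with 10 sp² atoms and 10 π electrons from ring double bonds. 10 = 4(2)+2, so the system is aromatic and both rings count as aromatic (naphthalene).
Aromatic: C, D. Total: 2.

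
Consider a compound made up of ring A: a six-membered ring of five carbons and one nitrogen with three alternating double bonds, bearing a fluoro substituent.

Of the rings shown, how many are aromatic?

1

Ring A is fully conjugated (every ring atom contributes a p orbital); 3 ring double bonds give 6 π electrons. Since 6 = 4n+2 (n=1), ring A is aromatic (pyridine).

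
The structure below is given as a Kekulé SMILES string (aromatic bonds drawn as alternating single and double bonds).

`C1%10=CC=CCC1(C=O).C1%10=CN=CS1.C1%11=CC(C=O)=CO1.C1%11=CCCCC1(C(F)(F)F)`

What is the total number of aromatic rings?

2

The SMILES encodes a six-membered carbon ring with two conjugated C=C double bonds and two sp³ carbons; a five-membered ring with a sulfur at position 1 and a nitrogen at position 3 (in a C=N bond), with two double bonds; a five-membered ring of four carbons and one oxygen, with two C=C double bonds; a six-membered carbon ring with one C=C double bond.
The 6-membered ring has two sp³ carbons, so it is not fully conjugated — not aromatic (1,3-cyclohexadiene).
The 5-membered ring with one sulfur and one =N– has a continuous p-orbital overlap around the ring; 2 ring double bonds (4 π electrons) plus a heteroatom lone pair (2) give 6 π electrons. 6 = 4(1)+2, so it is aromatic (thiazole).
The 5-membered ring with one oxygen is fully conjugated (every ring atom contributes a p orbital); 2 ring double bonds (4 π electrons) plus a heteroatom lone pair (2) give 6 π electrons. That satisfies 4n+2 with n=1, so it is aromatic (furan).
The second 6-membered ring has four sp³ carbons, so it is not fully conjugated — not aromatic (cyclohexene).
2 of the 4 rings are aromatic. Total: 2.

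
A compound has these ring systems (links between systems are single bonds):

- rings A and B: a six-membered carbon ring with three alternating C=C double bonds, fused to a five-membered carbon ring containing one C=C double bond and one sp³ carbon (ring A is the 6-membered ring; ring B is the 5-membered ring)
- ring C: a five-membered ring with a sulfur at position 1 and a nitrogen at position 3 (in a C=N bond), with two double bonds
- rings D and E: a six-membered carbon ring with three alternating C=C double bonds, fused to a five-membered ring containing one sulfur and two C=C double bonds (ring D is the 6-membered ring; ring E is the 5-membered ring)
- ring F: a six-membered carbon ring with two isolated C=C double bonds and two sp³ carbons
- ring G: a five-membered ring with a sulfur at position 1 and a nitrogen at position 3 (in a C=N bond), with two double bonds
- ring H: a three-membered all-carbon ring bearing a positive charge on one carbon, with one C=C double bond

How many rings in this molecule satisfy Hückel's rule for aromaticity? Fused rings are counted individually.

Ring A has a continuous p-orbital overlap around the ring; 3 ring double bonds give 6 π electrons. Since 6 = 4n+2 (n=1), ring A is aromatic (benzene ring).
Ring B has one sp³ carbon, so it is not fully conjugated — not aromatic (cyclopentene ring).
Ring C has a continuous p-orbital overlap around the ring; 2 ring double bonds (4 π electrons) plus a heteroatom lone pair (2) give 6 π electrons. That satisfies 4n+2 with n=1, so ring C is aromatic (thiazole).
Rings D and E form a fused bicyclic system (with one sulfur) with 9 sp² atoms and 10 π electrons from ring double bonds plus a heteroatom lone pair. 10 = 4(2)+2, so the system is aromatic and both rings count as aromatic (benzothiophene).
Ring F has two sp³ carbons, so it is not fully conjugated — not aromatic (1,4-cyclohexadiene).
Ring G is fully conjugated (every ring atom contributes a p orbital); 2 ring double bonds (4 π electrons) plus a heteroatom lone pair (2) give 6 π electrons. That satisfies 4n+2 with n=1, so ring G is aromatic (thiazole).
Ring H has a continuous p-orbital overlap around the ring; 1 ring double bond (2 π electrons) plus the carbocation's empty p orbital (0, but keeps the ring conjugated) give 2 π electrons. Since 2 = 4n+2 (n=0), ring H is aromatic (cyclopropenyl cation).
Aromatic: A, C, D, E, G, H. Total: 6.

6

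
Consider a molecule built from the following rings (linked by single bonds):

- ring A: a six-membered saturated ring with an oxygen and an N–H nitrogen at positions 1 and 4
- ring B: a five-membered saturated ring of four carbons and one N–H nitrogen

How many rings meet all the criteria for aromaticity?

Ring A has only sp³ atoms, so it is not fully conjugated — not aromatic (morpholine).
Ring B has only sp³ atoms, so it is not fully conjugated — not aromatic (pyrrolidine).
No ring is aromatic. Total: 0.

0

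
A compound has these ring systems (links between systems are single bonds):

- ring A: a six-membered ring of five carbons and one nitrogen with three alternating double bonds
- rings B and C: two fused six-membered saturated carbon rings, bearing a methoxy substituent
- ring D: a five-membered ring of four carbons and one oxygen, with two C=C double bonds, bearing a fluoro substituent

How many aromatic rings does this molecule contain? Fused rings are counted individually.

Ring A is planar and fully conjugated; 3 ring double bonds give 6 π electrons. Since 6 = 4n+2 (n=1), ring A is aromatic (pyridine).
Ring B has only sp³ atoms, so it is not fully conjugated — not aromatic (cyclohexane ring).
Ring C has only sp³ atoms, so it is not fully conjugated — not aromatic (cyclohexane ring).
Ring D is fully conjugated (every ring atom contributes a p orbital); 2 ring double bonds (4 π electrons) plus a heteroatom lone pair (2) give 6 π electrons. Since 6 = 4n+2 (n=1), ring D is aromatic (furan).
Aromatic: A, D. Total: 2.

2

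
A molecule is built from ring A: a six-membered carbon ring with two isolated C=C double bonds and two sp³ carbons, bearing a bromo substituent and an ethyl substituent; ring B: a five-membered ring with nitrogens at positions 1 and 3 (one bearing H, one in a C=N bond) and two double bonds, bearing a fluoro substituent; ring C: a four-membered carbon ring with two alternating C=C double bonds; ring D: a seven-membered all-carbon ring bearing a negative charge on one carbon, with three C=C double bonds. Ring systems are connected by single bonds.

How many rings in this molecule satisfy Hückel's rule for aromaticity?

1

Ring A has two sp³ carbons, so it is not fully conjugated — not aromatic (1,4-cyclohexadiene).
Ring B is planar and fully conjugated; 2 ring double bonds (4 π electrons) plus a heteroatom lone pair (2) give 6 π electrons. 6 = 4(1)+2, so ring B is aromatic (imidazole).
Ring C has only sp² ring atoms; a planar conformation would have a fully conjugated π system of 4 electrons. But 4 = 4(1), which is 4n not 4n+2, so ring C is not aromatic (cyclobutadiene) — cyclobutadiene is antiaromatic and distorts to a rectangle.
Ring D has only sp² ring atoms; a planar conformation would have a fully conjugated π system of 8 electrons. But 8 = 4(2), which is 4n not 4n+2, so ring D is not aromatic (cycloheptatrienyl anion).
Aromatic: B. Total: 1.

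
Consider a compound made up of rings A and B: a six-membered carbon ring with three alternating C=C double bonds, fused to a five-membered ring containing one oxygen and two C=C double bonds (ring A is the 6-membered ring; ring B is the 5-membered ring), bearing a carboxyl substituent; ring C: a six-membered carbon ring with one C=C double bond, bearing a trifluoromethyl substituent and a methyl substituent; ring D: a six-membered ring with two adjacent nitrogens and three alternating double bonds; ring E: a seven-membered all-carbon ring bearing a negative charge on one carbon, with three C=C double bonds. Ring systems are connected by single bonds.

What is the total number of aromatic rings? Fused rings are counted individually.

Rings A and B form a fused bicyclic system (with one oxygen) with 9 sp² atoms and 10 π electrons from ring double bonds plus a heteroatom lone pair. 10 = 4(2)+2, so the system is aromatic and both rings count as aromatic (benzofuran).
Ring C has four sp³ carbons, so it is not fully conjugated — not aromatic (cyclohexene).
Ring D is planar and fully conjugated; 3 ring double bonds give 6 π electrons. That satisfies 4n+2 with n=1, so ring D is aromatic (pyridazine).
Ring E has only sp² ring atoms; a planar conformation would have a fully conjugated π system of 8 electrons. But 8 = 4(2), which is 4n not 4n+2, so ring E is not aromatic (cycloheptatrienyl anion).
Aromatic: A, B, D. Total: 3.

3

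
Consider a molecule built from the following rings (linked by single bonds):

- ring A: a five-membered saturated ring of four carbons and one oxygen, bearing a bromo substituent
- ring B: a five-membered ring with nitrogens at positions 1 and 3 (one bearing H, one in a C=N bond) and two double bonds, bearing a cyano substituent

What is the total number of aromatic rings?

1

Ring A has only sp³ atoms, so it is not fully conjugated — not aromatic (tetrahydrofuran).
Ring B has a continuous p-orbital overlap around the ring; 2 ring double bonds (4 π electrons) plus a heteroatom lone pair (2) give 6 π electrons. That satisfies 4n+2 with n=1, so ring B is aromatic (imidazole).
Aromatic: B. Total: 1.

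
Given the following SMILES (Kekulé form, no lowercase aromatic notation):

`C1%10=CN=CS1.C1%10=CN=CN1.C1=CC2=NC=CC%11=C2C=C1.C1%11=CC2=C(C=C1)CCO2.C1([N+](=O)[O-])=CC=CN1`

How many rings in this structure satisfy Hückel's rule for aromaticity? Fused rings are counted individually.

6

The SMILES encodes a five-membered ring with a sulfur at position 1 and a nitrogen at position 3 (in a C=N bond), with two double bonds; a five-membered ring with nitrogens at positions 1 and 3 (one bearing H, one in a C=N bond) and two double bonds; two fused six-membered rings, each with three alternating double bonds; one ring is all carbon and the other has one ring nitrogen; a six-membered carbon ring with three alternating C=C double bonds, fused to a five-membered ring containing one oxygen and two sp³ carbons; a five-membered ring of four carbons and one nitrogen bearing a hydrogen, with two C=C double bonds.
The 5-membered ring with one sulfur and one =N– has a continuous p-orbital overlap around the ring; 2 ring double bonds (4 π electrons) plus a heteroatom lone pair (2) give 6 π electrons. Since 6 = 4n+2 (n=1), it is aromatic (thiazole).
The 5-membered ring with two nitrogens (one N–H, one =N–) is planar and fully conjugated; 2 ring double bonds (4 π electrons) plus a heteroatom lone pair (2) give 6 π electrons. Since 6 = 4n+2 (n=1), it is aromatic (imidazole).
The fused 6/6-membered bicyclic (with one nitrogen) is a single π system with 10 sp² atoms and 10 π electrons from ring double bonds. 10 = 4(2)+2, so the system is aromatic and both rings count as aromatic (quinoline).
The 6-membered ring is fully conjugated (every ring atom contributes a p orbital); 3 ring double bonds give 6 π electrons. 6 = 4(1)+2, so it is aromatic (benzene ring).
The 5-membered ring with one oxygen has two sp³ carbons, so it is not fully conjugated — not aromatic (oxolane ring).
The 5-membered ring with one N–H has a continuous p-orbital overlap around the ring; 2 ring double bonds (4 π electrons) plus a heteroatom lone pair (2) give 6 π electrons. Since 6 = 4n+2 (n=1), it is aromatic (pyrrole).
6 of the 7 rings are aromatic. Total: 6.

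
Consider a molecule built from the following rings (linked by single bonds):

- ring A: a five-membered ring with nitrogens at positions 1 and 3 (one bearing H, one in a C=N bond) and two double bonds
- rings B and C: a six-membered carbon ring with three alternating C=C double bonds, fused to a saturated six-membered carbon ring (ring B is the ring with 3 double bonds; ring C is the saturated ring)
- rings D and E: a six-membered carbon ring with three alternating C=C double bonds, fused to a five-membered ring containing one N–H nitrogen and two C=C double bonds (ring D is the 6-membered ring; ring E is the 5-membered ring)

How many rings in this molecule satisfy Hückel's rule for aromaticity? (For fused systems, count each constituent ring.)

Ring A is fully conjugated (every ring atom contributes a p orbital); 2 ring double bonds (4 π electrons) plus a heteroatom lone pair (2) give 6 π electrons. That satisfies 4n+2 with n=1, so ring A is aromatic (imidazole).
Ring B has a continuous p-orbital overlap around the ring; 3 ring double bonds give 6 π electrons. Since 6 = 4n+2 (n=1), ring B is aromatic (benzene ring).
Ring C has four sp³ carbons, so it is not fully conjugated — not aromatic (cyclohexane ring).
Rings D and E form a fused bicyclic system (with one N–H) with 9 sp² atoms and 10 π electrons from ring double bonds plus a heteroatom lone pair. 10 = 4(2)+2, so the system is aromatic and both rings count as aromatic (indole).
Aromatic: A, B, D, E. Total: 4.

4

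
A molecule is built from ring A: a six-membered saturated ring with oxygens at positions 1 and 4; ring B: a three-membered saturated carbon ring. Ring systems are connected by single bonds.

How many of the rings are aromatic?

Ring A has only sp³ atoms, so it is not fully conjugated — not aromatic (1,4-dioxane).
Ring B has only sp³ atoms, so it is not fully conjugated — not aromatic (cyclopropane).
No ring is aromatic. Total: 0.

0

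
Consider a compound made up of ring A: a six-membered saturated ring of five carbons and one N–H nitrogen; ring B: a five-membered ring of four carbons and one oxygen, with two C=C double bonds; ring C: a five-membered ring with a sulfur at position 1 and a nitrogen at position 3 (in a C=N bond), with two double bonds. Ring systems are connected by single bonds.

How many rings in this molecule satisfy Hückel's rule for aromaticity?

Ring A has only sp³ atoms, so it is not fully conjugated — not aromatic (piperidine).
Ring B is planar and fully conjugated; 2 ring double bonds (4 π electrons) plus a heteroatom lone pair (2) give 6 π electrons. Since 6 = 4n+2 (n=1), ring B is aromatic (furan).
Ring C is fully conjugated (every ring atom contributes a p orbital); 2 ring double bonds (4 π electrons) plus a heteroatom lone pair (2) give 6 π electrons. Since 6 = 4n+2 (n=1), ring C is aromatic (thiazole).
Aromatic: B, C. Total: 2.

2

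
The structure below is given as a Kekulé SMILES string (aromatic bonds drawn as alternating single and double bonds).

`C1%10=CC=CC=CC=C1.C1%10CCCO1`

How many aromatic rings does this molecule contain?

0

The SMILES encodes an eight-membered carbon ring with four alternating C=C double bonds; a five-membered saturated ring of four carbons and one oxygen.
The 8-membered ring has only sp² ring atoms; a planar conformation would have a fully conjugated π system of 8 electrons. But 8 = 4(2), which is 4n not 4n+2, so it is not aromatic (cyclooctatetraene) — cyclooctatetraene distorts into a non-planar tub to avoid antiaromaticity.
The 5-membered ring with one oxygen has only sp³ atoms, so it is not fully conjugated — not aromatic (tetrahydrofuran).
None of the rings are aromatic. Total: 0.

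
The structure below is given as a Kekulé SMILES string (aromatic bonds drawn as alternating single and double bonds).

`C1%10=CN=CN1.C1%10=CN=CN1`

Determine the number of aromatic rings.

The SMILES encodes a five-membered ring with nitrogens at positions 1 and 3 (one bearing H, one in a C=N bond) and two double bonds; a five-membered ring with nitrogens at positions 1 and 3 (one bearing H, one in a C=N bond) and two double bonds.
The 5-membered ring with two nitrogens (one N–H, one =N–) has a continuous p-orbital overlap around the ring; 2 ring double bonds (4 π electrons) plus a heteroatom lone pair (2) give 6 π electrons. 6 = 4(1)+2, so it is aromatic (imidazole).
The second 5-membered ring with two nitrogens (one N–H, one =N–) is planar and fully conjugated; 2 ring double bonds (4 π electrons) plus a heteroatom lone pair (2) give 6 π electrons. 6 = 4(1)+2, so it is aromatic (imidazole).
2 of the 2 rings are aromatic. Total: 2.

2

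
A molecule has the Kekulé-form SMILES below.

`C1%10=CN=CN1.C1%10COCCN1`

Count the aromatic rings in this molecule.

The SMILES encodes a five-membered ring with nitrogens at positions 1 and 3 (one bearing H, one in a C=N bond) and two double bonds; a six-membered saturated ring with an oxygen and an N–H nitrogen at positions 1 and 4.
The 5-membered ring with two nitrogens (one N–H, one =N–) is fully conjugated (every ring atom contributes a p orbital); 2 ring double bonds (4 π electrons) plus a heteroatom lone pair (2) give 6 π electrons. 6 = 4(1)+2, so it is aromatic (imidazole).
The 6-membered ring with one oxygen and one N–H (1,4) has only sp³ atoms, so it is not fully conjugated — not aromatic (morpholine).
1 of the 2 rings is aromatic. Total: 1.

1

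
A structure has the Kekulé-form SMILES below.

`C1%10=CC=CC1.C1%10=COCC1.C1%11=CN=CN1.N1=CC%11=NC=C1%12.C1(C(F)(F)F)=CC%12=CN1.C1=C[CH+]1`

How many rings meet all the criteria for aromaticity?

The SMILES encodes a five-membered carbon ring with two conjugated C=C double bonds and one sp³ carbon; a five-membered ring of four carbons and one oxygen, with one C=C double bond and two sp³ carbons; a five-membered ring with nitrogens at positions 1 and 3 (one bearing H, one in a C=N bond) and two double bonds; a six-membered ring with nitrogens at positions 1 and 4 and three alternating double bonds; a five-membered ring of four carbons and one nitrogen bearing a hydrogen, with two C=C double bonds; a three-membered all-carbon ring bearing a positive charge on one carbon, with one C=C double bond.
The 5-membered ring has one sp³ carbon, so it is not fully conjugated — not aromatic (cyclopentadiene).
The 5-membered ring with one oxygen has two sp³ carbons, so it is not fully conjugated — not aromatic (2,3-dihydrofuran).
The 5-membered ring with two nitrogens (one N–H, one =N–) is fully conjugated (every ring atom contributes a p orbital); 2 ring double bonds (4 π electrons) plus a heteroatom lone pair (2) give 6 π electrons. Since 6 = 4n+2 (n=1), it is aromatic (imidazole).
The 6-membered ring with two nitrogens (1,4) is fully conjugated (every ring atom contributes a p orbital); 3 ring double bonds give 6 π electrons. That satisfies 4n+2 with n=1, so it is aromatic (pyrazine).
The 5-membered ring with one N–H is planar and fully conjugated; 2 ring double bonds (4 π electrons) plus a heteroatom lone pair (2) give 6 π electrons. Since 6 = 4n+2 (n=1), it is aromatic (pyrrole).
The 3-membered ring is fully conjugated (every ring atom contributes a p orbital); 1 ring double bond (2 π electrons) plus the carbocation's empty p orbital (0, but keeps the ring conjugated) give 2 π electrons. 2 = 4(0)+2, so it is aromatic (cyclopropenyl cation).
4 of the 6 rings are aromatic. Total: 4.

4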